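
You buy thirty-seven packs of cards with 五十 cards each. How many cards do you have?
Convert 五十 (Chinese numeral) → 5×10 = 50 (decimal)
Convert thirty-seven (English words) → 37 (decimal)
Compute 50 × 37 = 1850
1850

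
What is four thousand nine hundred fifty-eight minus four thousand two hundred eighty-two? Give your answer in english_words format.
Convert four thousand nine hundred fifty-eight (English words) → 4×1000 + 9×100 + 58 = 4958 (decimal)
Convert four thousand two hundred eighty-two (English words) → 4×1000 + 2×100 + 82 = 4282 (decimal)
Compute 4958 - 4282 = 676
Convert 676 (decimal) → 676 = 6×100 + 76 → six hundred seventy-six (English words)
six hundred seventy-six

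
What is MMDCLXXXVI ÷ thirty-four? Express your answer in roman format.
Convert MMDCLXXXVI (Roman numeral) → 1000 + 1000 + 500 + 100 + 50 + 10 + 10 + 10 + 5 + 1 = 2686 (decimal)
Convert thirty-four (English words) → 34 (decimal)
Compute 2686 ÷ 34 = 79
Convert 79 (decimal) → 79 = 50 + 10 + 10 + 9 → LXXIX (Roman numeral)
LXXIX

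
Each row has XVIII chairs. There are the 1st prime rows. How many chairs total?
Convert XVIII (Roman numeral) → 10 + 5 + 1 + 1 + 1 = 18 (decimal)
Convert the 1st prime (prime index) → 2 (decimal)
Compute 18 × 2 = 36
36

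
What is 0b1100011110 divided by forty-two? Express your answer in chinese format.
Convert 0b1100011110 (binary) → 512 + 256 + 16 + 8 + 4 + 2 = 798 (decimal)
Convert forty-two (English words) → 42 (decimal)
Compute 798 ÷ 42 = 19
Convert 19 (decimal) → 19 = 1×10 + 9 → 十九 (Chinese numeral)
十九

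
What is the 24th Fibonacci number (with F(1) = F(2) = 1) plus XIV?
The 24th Fibonacci number (with F(1) = F(2) = 1) = 46368
Convert XIV (Roman numeral) → 10 + 4 = 14 (decimal)
Compute 46368 + 14 = 46382
46382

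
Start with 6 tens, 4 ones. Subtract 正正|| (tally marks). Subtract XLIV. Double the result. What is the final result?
Convert 6 tens, 4 ones (place-value notation) → 6×10 + 4 = 64 (decimal)
Start: 64
Convert 正正|| (tally marks) → 5 + 5 + 2 = 12 (decimal)
64 - 12 = 52
Convert XLIV (Roman numeral) → 40 + 4 = 44 (decimal)
52 - 44 = 8
8 × 2 = 16
16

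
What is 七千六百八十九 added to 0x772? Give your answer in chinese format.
Convert 七千六百八十九 (Chinese numeral) → 7×1000 + 6×100 + 8×10 + 9 = 7689 (decimal)
Convert 0x772 (hexadecimal) → 7×256 + 7×16 + 2 = 1906 (decimal)
Compute 7689 + 1906 = 9595
Convert 9595 (decimal) → 9595 = 9×1000 + 5×100 + 9×10 + 5 → 九千五百九十五 (Chinese numeral)
九千五百九十五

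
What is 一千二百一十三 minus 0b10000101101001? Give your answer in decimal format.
Convert 一千二百一十三 (Chinese numeral) → 1×1000 + 2×100 + 1×10 + 3 = 1213 (decimal)
Convert 0b10000101101001 (binary) → 8192 + 256 + 64 + 32 + 8 + 1 = 8553 (decimal)
Compute 1213 - 8553 = -7340
-7340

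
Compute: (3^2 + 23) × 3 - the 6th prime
Convert 3^2 (power) → 9 (decimal)
Convert the 6th prime (prime index) → 13 (decimal)
Expression in decimal: (9 + 23) × 3 - 13
Parentheses first: 9 + 23 = 32
Multiply: 32 × 3 = 96
Subtract: 96 - 13 = 83
83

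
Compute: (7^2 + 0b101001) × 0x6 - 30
Convert 7^2 (power) → 49 (decimal)
Convert 0b101001 (binary) → 32 + 8 + 1 = 41 (decimal)
Convert 0x6 (hexadecimal) → 6 (decimal)
Expression in decimal: (49 + 41) × 6 - 30
Parentheses first: 49 + 41 = 90
Multiply: 90 × 6 = 540
Subtract: 540 - 30 = 510
510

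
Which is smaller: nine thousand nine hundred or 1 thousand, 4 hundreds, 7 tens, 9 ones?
Convert nine thousand nine hundred (English words) → 9×1000 + 9×100 = 9900 (decimal)
Convert 1 thousand, 4 hundreds, 7 tens, 9 ones (place-value notation) → 1×1000 + 4×100 + 7×10 + 9 = 1479 (decimal)
Compare 9900 vs 1479: smaller = 1479
1479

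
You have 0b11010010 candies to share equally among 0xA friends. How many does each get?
Convert 0b11010010 (binary) → 128 + 64 + 16 + 2 = 210 (decimal)
Convert 0xA (hexadecimal) → 10 (decimal)
Compute 210 ÷ 10 = 21
21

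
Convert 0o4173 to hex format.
Convert 0o4173 (octal) → 4×512 + 1×64 + 7×8 + 3 = 2171 (decimal)
Convert 2171 (decimal) → 2171 = 8×256 + 7×16 + 11 → 0x87B (hexadecimal)
0x87B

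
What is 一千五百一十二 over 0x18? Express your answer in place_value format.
Convert 一千五百一十二 (Chinese numeral) → 1×1000 + 5×100 + 1×10 + 2 = 1512 (decimal)
Convert 0x18 (hexadecimal) → 1×16 + 8 = 24 (decimal)
Compute 1512 ÷ 24 = 63
Convert 63 (decimal) → 63 = 6×10 + 3 → 6 tens, 3 ones (place-value notation)
6 tens, 3 ones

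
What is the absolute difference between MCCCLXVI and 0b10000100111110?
Convert MCCCLXVI (Roman numeral) → 1000 + 100 + 100 + 100 + 50 + 10 + 5 + 1 = 1366 (decimal)
Convert 0b10000100111110 (binary) → 8192 + 256 + 32 + 16 + 8 + 4 + 2 = 8510 (decimal)
Compute |1366 - 8510| = 7144
7144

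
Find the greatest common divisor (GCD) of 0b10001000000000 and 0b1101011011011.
Convert 0b10001000000000 (binary) → 8192 + 512 = 8704 (decimal)
Convert 0b1101011011011 (binary) → 4096 + 2048 + 512 + 128 + 64 + 16 + 8 + 2 + 1 = 6875 (decimal)
Compute gcd(8704, 6875) = 1
1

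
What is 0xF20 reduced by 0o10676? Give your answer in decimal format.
Convert 0xF20 (hexadecimal) → 15×256 + 2×16 = 3872 (decimal)
Convert 0o10676 (octal) → 1×4096 + 6×64 + 7×8 + 6 = 4542 (decimal)
Compute 3872 - 4542 = -670
-670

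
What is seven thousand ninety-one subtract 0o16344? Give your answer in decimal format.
Convert seven thousand ninety-one (English words) → 7×1000 + 91 = 7091 (decimal)
Convert 0o16344 (octal) → 1×4096 + 6×512 + 3×64 + 4×8 + 4 = 7396 (decimal)
Compute 7091 - 7396 = -305
-305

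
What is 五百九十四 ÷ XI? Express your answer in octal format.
Convert 五百九十四 (Chinese numeral) → 5×100 + 9×10 + 4 = 594 (decimal)
Convert XI (Roman numeral) → 10 + 1 = 11 (decimal)
Compute 594 ÷ 11 = 54
Convert 54 (decimal) → 54 = 6×8 + 6 → 0o66 (octal)
0o66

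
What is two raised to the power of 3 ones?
Convert two (English words) → 2 (decimal)
Convert 3 ones (place-value notation) → 3 (decimal)
Compute 2 ^ 3 = 8
8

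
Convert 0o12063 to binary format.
Convert 0o12063 (octal) → 1×4096 + 2×512 + 6×8 + 3 = 5171 (decimal)
Convert 5171 (decimal) → 5171 = 4096 + 1024 + 32 + 16 + 2 + 1 → 0b1010000110011 (binary)
0b1010000110011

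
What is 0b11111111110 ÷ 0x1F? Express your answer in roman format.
Convert 0b11111111110 (binary) → 1024 + 512 + 256 + 128 + 64 + 32 + 16 + 8 + 4 + 2 = 2046 (decimal)
Convert 0x1F (hexadecimal) → 1×16 + 15 = 31 (decimal)
Compute 2046 ÷ 31 = 66
Convert 66 (decimal) → 66 = 50 + 10 + 5 + 1 → LXVI (Roman numeral)
LXVI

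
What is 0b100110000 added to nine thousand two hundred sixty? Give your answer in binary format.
Convert 0b100110000 (binary) → 256 + 32 + 16 = 304 (decimal)
Convert nine thousand two hundred sixty (English words) → 9×1000 + 2×100 + 60 = 9260 (decimal)
Compute 304 + 9260 = 9564
Convert 9564 (decimal) → 9564 = 8192 + 1024 + 256 + 64 + 16 + 8 + 4 → 0b10010101011100 (binary)
0b10010101011100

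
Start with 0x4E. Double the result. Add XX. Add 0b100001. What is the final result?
Convert 0x4E (hexadecimal) → 4×16 + 14 = 78 (decimal)
Start: 78
78 × 2 = 156
Convert XX (Roman numeral) → 10 + 10 = 20 (decimal)
156 + 20 = 176
Convert 0b100001 (binary) → 32 + 1 = 33 (decimal)
176 + 33 = 209
209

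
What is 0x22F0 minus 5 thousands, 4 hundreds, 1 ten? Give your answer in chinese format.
Convert 0x22F0 (hexadecimal) → 2×4096 + 2×256 + 15×16 = 8944 (decimal)
Convert 5 thousands, 4 hundreds, 1 ten (place-value notation) → 5×1000 + 4×100 + 1×10 = 5410 (decimal)
Compute 8944 - 5410 = 3534
Convert 3534 (decimal) → 3534 = 3×1000 + 5×100 + 3×10 + 4 → 三千五百三十四 (Chinese numeral)
三千五百三十四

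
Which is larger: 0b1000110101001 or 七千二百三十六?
Convert 0b1000110101001 (binary) → 4096 + 256 + 128 + 32 + 8 + 1 = 4521 (decimal)
Convert 七千二百三十六 (Chinese numeral) → 7×1000 + 2×100 + 3×10 + 6 = 7236 (decimal)
Compare 4521 vs 7236: larger = 7236
7236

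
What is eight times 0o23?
Convert eight (English words) → 8 (decimal)
Convert 0o23 (octal) → 2×8 + 3 = 19 (decimal)
Compute 8 × 19 = 152
152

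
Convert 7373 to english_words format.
Convert 7373 (decimal) → 7373 = 7×1000 + 3×100 + 73 → seven thousand three hundred seventy-three (English words)
seven thousand three hundred seventy-three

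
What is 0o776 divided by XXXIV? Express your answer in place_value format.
Convert 0o776 (octal) → 7×64 + 7×8 + 6 = 510 (decimal)
Convert XXXIV (Roman numeral) → 10 + 10 + 10 + 4 = 34 (decimal)
Compute 510 ÷ 34 = 15
Convert 15 (decimal) → 15 = 1×10 + 5 → 1 ten, 5 ones (place-value notation)
1 ten, 5 ones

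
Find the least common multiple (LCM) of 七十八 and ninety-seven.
Convert 七十八 (Chinese numeral) → 7×10 + 8 = 78 (decimal)
Convert ninety-seven (English words) → 97 (decimal)
Compute lcm(78, 97) = 7566
7566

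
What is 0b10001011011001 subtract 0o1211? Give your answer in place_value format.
Convert 0b10001011011001 (binary) → 8192 + 512 + 128 + 64 + 16 + 8 + 1 = 8921 (decimal)
Convert 0o1211 (octal) → 1×512 + 2×64 + 1×8 + 1 = 649 (decimal)
Compute 8921 - 649 = 8272
Convert 8272 (decimal) → 8272 = 8×1000 + 2×100 + 7×10 + 2 → 8 thousands, 2 hundreds, 7 tens, 2 ones (place-value notation)
8 thousands, 2 hundreds, 7 tens, 2 ones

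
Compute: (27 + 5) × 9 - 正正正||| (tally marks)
Convert 正正正||| (tally marks) → 5 + 5 + 5 + 3 = 18 (decimal)
Expression in decimal: (27 + 5) × 9 - 18
Parentheses first: 27 + 5 = 32
Multiply: 32 × 9 = 288
Subtract: 288 - 18 = 270
270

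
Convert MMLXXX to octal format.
Convert MMLXXX (Roman numeral) → 1000 + 1000 + 50 + 10 + 10 + 10 = 2080 (decimal)
Convert 2080 (decimal) → 2080 = 4×512 + 4×8 → 0o4040 (octal)
0o4040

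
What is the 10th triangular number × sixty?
Convert the 10th triangular number (triangular index) → 10×11/2 = 55 (decimal)
Convert sixty (English words) → 60 (decimal)
Compute 55 × 60 = 3300
3300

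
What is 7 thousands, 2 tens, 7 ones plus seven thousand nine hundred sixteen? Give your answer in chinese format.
Convert 7 thousands, 2 tens, 7 ones (place-value notation) → 7×1000 + 2×10 + 7 = 7027 (decimal)
Convert seven thousand nine hundred sixteen (English words) → 7×1000 + 9×100 + 16 = 7916 (decimal)
Compute 7027 + 7916 = 14943
Convert 14943 (decimal) → 14943 = 1×10000 + 4×1000 + 9×100 + 4×10 + 3 → 一万四千九百四十三 (Chinese numeral)
一万四千九百四十三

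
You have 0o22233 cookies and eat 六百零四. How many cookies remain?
Convert 0o22233 (octal) → 2×4096 + 2×512 + 2×64 + 3×8 + 3 = 9371 (decimal)
Convert 六百零四 (Chinese numeral) → 6×100 + 4 = 604 (decimal)
Compute 9371 - 604 = 8767
8767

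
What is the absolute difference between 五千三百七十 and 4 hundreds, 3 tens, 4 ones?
Convert 五千三百七十 (Chinese numeral) → 5×1000 + 3×100 + 7×10 = 5370 (decimal)
Convert 4 hundreds, 3 tens, 4 ones (place-value notation) → 4×100 + 3×10 + 4 = 434 (decimal)
Compute |5370 - 434| = 4936
4936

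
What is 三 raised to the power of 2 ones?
Convert 三 (Chinese numeral) → 3 (decimal)
Convert 2 ones (place-value notation) → 2 (decimal)
Compute 3 ^ 2 = 9
9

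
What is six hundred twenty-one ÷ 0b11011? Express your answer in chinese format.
Convert six hundred twenty-one (English words) → 6×100 + 21 = 621 (decimal)
Convert 0b11011 (binary) → 16 + 8 + 2 + 1 = 27 (decimal)
Compute 621 ÷ 27 = 23
Convert 23 (decimal) → 23 = 2×10 + 3 → 二十三 (Chinese numeral)
二十三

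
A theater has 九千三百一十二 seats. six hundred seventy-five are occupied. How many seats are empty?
Convert 九千三百一十二 (Chinese numeral) → 9×1000 + 3×100 + 1×10 + 2 = 9312 (decimal)
Convert six hundred seventy-five (English words) → 6×100 + 75 = 675 (decimal)
Compute 9312 - 675 = 8637
8637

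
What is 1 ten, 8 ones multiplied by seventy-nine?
Convert 1 ten, 8 ones (place-value notation) → 1×10 + 8 = 18 (decimal)
Convert seventy-nine (English words) → 79 (decimal)
Compute 18 × 79 = 1422
1422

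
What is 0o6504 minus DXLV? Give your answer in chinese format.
Convert 0o6504 (octal) → 6×512 + 5×64 + 4 = 3396 (decimal)
Convert DXLV (Roman numeral) → 500 + 40 + 5 = 545 (decimal)
Compute 3396 - 545 = 2851
Convert 2851 (decimal) → 2851 = 2×1000 + 8×100 + 5×10 + 1 → 二千八百五十一 (Chinese numeral)
二千八百五十一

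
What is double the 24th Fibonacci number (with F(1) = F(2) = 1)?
The 24th Fibonacci number (with F(1) = F(2) = 1) = 46368
Compute 46368 × 2 = 92736
92736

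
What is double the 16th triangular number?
The 16th triangular number = 16×17/2 = 136
Compute 136 × 2 = 272
272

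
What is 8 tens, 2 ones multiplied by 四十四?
Convert 8 tens, 2 ones (place-value notation) → 8×10 + 2 = 82 (decimal)
Convert 四十四 (Chinese numeral) → 4×10 + 4 = 44 (decimal)
Compute 82 × 44 = 3608
3608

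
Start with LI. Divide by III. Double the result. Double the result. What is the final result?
Convert LI (Roman numeral) → 50 + 1 = 51 (decimal)
Start: 51
Convert III (Roman numeral) → 1 + 1 + 1 = 3 (decimal)
51 ÷ 3 = 17
17 × 2 = 34
34 × 2 = 68
68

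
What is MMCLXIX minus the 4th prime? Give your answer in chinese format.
Convert MMCLXIX (Roman numeral) → 1000 + 1000 + 100 + 50 + 10 + 9 = 2169 (decimal)
Convert the 4th prime (prime index) → 7 (decimal)
Compute 2169 - 7 = 2162
Convert 2162 (decimal) → 2162 = 2×1000 + 1×100 + 6×10 + 2 → 二千一百六十二 (Chinese numeral)
二千一百六十二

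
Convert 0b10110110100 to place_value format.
Convert 0b10110110100 (binary) → 1024 + 256 + 128 + 32 + 16 + 4 = 1460 (decimal)
Convert 1460 (decimal) → 1460 = 1×1000 + 4×100 + 6×10 → 1 thousand, 4 hundreds, 6 tens (place-value notation)
1 thousand, 4 hundreds, 6 tens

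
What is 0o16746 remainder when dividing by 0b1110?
Convert 0o16746 (octal) → 1×4096 + 6×512 + 7×64 + 4×8 + 6 = 7654 (decimal)
Convert 0b1110 (binary) → 8 + 4 + 2 = 14 (decimal)
Compute 7654 mod 14 = 10
10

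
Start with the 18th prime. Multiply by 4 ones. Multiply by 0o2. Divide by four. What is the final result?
Convert the 18th prime (prime index) → 61 (decimal)
Start: 61
Convert 4 ones (place-value notation) → 4 (decimal)
61 × 4 = 244
Convert 0o2 (octal) → 2 (decimal)
244 × 2 = 488
Convert four (English words) → 4 (decimal)
488 ÷ 4 = 122
122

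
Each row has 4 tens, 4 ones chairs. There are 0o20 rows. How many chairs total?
Convert 4 tens, 4 ones (place-value notation) → 4×10 + 4 = 44 (decimal)
Convert 0o20 (octal) → 2×8 = 16 (decimal)
Compute 44 × 16 = 704
704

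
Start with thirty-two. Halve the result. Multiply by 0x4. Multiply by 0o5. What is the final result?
Convert thirty-two (English words) → 32 (decimal)
Start: 32
32 ÷ 2 = 16
Convert 0x4 (hexadecimal) → 4 (decimal)
16 × 4 = 64
Convert 0o5 (octal) → 5 (decimal)
64 × 5 = 320
320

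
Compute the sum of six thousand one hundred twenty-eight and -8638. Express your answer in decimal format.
Convert six thousand one hundred twenty-eight (English words) → 6×1000 + 1×100 + 28 = 6128 (decimal)
Compute 6128 + -8638 = -2510
-2510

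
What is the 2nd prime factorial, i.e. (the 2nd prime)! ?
Convert the 2nd prime (prime index) → 3 (decimal)
Compute 3! = 6
6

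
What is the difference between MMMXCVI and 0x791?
Convert MMMXCVI (Roman numeral) → 1000 + 1000 + 1000 + 90 + 5 + 1 = 3096 (decimal)
Convert 0x791 (hexadecimal) → 7×256 + 9×16 + 1 = 1937 (decimal)
Difference: |3096 - 1937| = 1159
1159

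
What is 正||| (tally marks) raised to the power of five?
Convert 正||| (tally marks) → 5 + 3 = 8 (decimal)
Convert five (English words) → 5 (decimal)
Compute 8 ^ 5 = 32768
32768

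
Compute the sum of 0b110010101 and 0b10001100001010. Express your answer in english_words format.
Convert 0b110010101 (binary) → 256 + 128 + 16 + 4 + 1 = 405 (decimal)
Convert 0b10001100001010 (binary) → 8192 + 512 + 256 + 8 + 2 = 8970 (decimal)
Compute 405 + 8970 = 9375
Convert 9375 (decimal) → 9375 = 9×1000 + 3×100 + 75 → nine thousand three hundred seventy-five (English words)
nine thousand three hundred seventy-five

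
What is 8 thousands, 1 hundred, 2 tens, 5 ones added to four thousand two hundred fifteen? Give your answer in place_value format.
Convert 8 thousands, 1 hundred, 2 tens, 5 ones (place-value notation) → 8×1000 + 1×100 + 2×10 + 5 = 8125 (decimal)
Convert four thousand two hundred fifteen (English words) → 4×1000 + 2×100 + 15 = 4215 (decimal)
Compute 8125 + 4215 = 12340
Convert 12340 (decimal) → 12340 = 12×1000 + 3×100 + 4×10 → 12 thousands, 3 hundreds, 4 tens (place-value notation)
12 thousands, 3 hundreds, 4 tens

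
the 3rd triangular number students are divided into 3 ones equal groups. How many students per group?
Convert the 3rd triangular number (triangular index) → 3×4/2 = 6 (decimal)
Convert 3 ones (place-value notation) → 3 (decimal)
Compute 6 ÷ 3 = 2
2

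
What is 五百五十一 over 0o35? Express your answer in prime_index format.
Convert 五百五十一 (Chinese numeral) → 5×100 + 5×10 + 1 = 551 (decimal)
Convert 0o35 (octal) → 3×8 + 5 = 29 (decimal)
Compute 551 ÷ 29 = 19
Convert 19 (decimal) → the 8th prime (prime index)
the 8th prime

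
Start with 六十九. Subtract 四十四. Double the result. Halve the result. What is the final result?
Convert 六十九 (Chinese numeral) → 6×10 + 9 = 69 (decimal)
Start: 69
Convert 四十四 (Chinese numeral) → 4×10 + 4 = 44 (decimal)
69 - 44 = 25
25 × 2 = 50
50 ÷ 2 = 25
25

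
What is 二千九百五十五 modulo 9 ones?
Convert 二千九百五十五 (Chinese numeral) → 2×1000 + 9×100 + 5×10 + 5 = 2955 (decimal)
Convert 9 ones (place-value notation) → 9 (decimal)
Compute 2955 mod 9 = 3
3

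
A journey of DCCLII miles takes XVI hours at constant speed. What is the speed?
Convert DCCLII (Roman numeral) → 500 + 100 + 100 + 50 + 1 + 1 = 752 (decimal)
Convert XVI (Roman numeral) → 10 + 5 + 1 = 16 (decimal)
Compute 752 ÷ 16 = 47
47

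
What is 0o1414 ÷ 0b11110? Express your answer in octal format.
Convert 0o1414 (octal) → 1×512 + 4×64 + 1×8 + 4 = 780 (decimal)
Convert 0b11110 (binary) → 16 + 8 + 4 + 2 = 30 (decimal)
Compute 780 ÷ 30 = 26
Convert 26 (decimal) → 26 = 3×8 + 2 → 0o32 (octal)
0o32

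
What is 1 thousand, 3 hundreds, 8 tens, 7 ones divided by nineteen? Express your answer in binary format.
Convert 1 thousand, 3 hundreds, 8 tens, 7 ones (place-value notation) → 1×1000 + 3×100 + 8×10 + 7 = 1387 (decimal)
Convert nineteen (English words) → 19 (decimal)
Compute 1387 ÷ 19 = 73
Convert 73 (decimal) → 73 = 64 + 8 + 1 → 0b1001001 (binary)
0b1001001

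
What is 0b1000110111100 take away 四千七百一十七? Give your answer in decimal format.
Convert 0b1000110111100 (binary) → 4096 + 256 + 128 + 32 + 16 + 8 + 4 = 4540 (decimal)
Convert 四千七百一十七 (Chinese numeral) → 4×1000 + 7×100 + 1×10 + 7 = 4717 (decimal)
Compute 4540 - 4717 = -177
-177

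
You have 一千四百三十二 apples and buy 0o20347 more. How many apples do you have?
Convert 一千四百三十二 (Chinese numeral) → 1×1000 + 4×100 + 3×10 + 2 = 1432 (decimal)
Convert 0o20347 (octal) → 2×4096 + 3×64 + 4×8 + 7 = 8423 (decimal)
Compute 1432 + 8423 = 9855
9855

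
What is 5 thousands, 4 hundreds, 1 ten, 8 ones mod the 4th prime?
Convert 5 thousands, 4 hundreds, 1 ten, 8 ones (place-value notation) → 5×1000 + 4×100 + 1×10 + 8 = 5418 (decimal)
Convert the 4th prime (prime index) → 7 (decimal)
Compute 5418 mod 7 = 0
0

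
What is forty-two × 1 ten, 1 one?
Convert forty-two (English words) → 42 (decimal)
Convert 1 ten, 1 one (place-value notation) → 1×10 + 1 = 11 (decimal)
Compute 42 × 11 = 462
462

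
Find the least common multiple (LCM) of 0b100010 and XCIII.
Convert 0b100010 (binary) → 32 + 2 = 34 (decimal)
Convert XCIII (Roman numeral) → 90 + 1 + 1 + 1 = 93 (decimal)
Compute lcm(34, 93) = 3162
3162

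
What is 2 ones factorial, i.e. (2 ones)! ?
Convert 2 ones (place-value notation) → 2 (decimal)
Compute 2! = 2
2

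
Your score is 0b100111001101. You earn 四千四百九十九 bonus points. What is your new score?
Convert 0b100111001101 (binary) → 2048 + 256 + 128 + 64 + 8 + 4 + 1 = 2509 (decimal)
Convert 四千四百九十九 (Chinese numeral) → 4×1000 + 4×100 + 9×10 + 9 = 4499 (decimal)
Compute 2509 + 4499 = 7008
7008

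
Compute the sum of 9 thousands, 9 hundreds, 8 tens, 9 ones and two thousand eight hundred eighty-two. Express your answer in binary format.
Convert 9 thousands, 9 hundreds, 8 tens, 9 ones (place-value notation) → 9×1000 + 9×100 + 8×10 + 9 = 9989 (decimal)
Convert two thousand eight hundred eighty-two (English words) → 2×1000 + 8×100 + 82 = 2882 (decimal)
Compute 9989 + 2882 = 12871
Convert 12871 (decimal) → 12871 = 8192 + 4096 + 512 + 64 + 4 + 2 + 1 → 0b11001001000111 (binary)
0b11001001000111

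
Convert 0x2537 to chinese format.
Convert 0x2537 (hexadecimal) → 2×4096 + 5×256 + 3×16 + 7 = 9527 (decimal)
Convert 9527 (decimal) → 9527 = 9×1000 + 5×100 + 2×10 + 7 → 九千五百二十七 (Chinese numeral)
九千五百二十七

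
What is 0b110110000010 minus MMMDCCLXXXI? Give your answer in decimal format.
Convert 0b110110000010 (binary) → 2048 + 1024 + 256 + 128 + 2 = 3458 (decimal)
Convert MMMDCCLXXXI (Roman numeral) → 1000 + 1000 + 1000 + 500 + 100 + 100 + 50 + 10 + 10 + 10 + 1 = 3781 (decimal)
Compute 3458 - 3781 = -323
-323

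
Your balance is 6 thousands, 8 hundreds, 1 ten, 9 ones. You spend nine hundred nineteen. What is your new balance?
Convert 6 thousands, 8 hundreds, 1 ten, 9 ones (place-value notation) → 6×1000 + 8×100 + 1×10 + 9 = 6819 (decimal)
Convert nine hundred nineteen (English words) → 9×100 + 19 = 919 (decimal)
Compute 6819 - 919 = 5900
5900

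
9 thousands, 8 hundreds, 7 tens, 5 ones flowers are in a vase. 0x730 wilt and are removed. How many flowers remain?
Convert 9 thousands, 8 hundreds, 7 tens, 5 ones (place-value notation) → 9×1000 + 8×100 + 7×10 + 5 = 9875 (decimal)
Convert 0x730 (hexadecimal) → 7×256 + 3×16 = 1840 (decimal)
Compute 9875 - 1840 = 8035
8035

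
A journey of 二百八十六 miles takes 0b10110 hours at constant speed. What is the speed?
Convert 二百八十六 (Chinese numeral) → 2×100 + 8×10 + 6 = 286 (decimal)
Convert 0b10110 (binary) → 16 + 4 + 2 = 22 (decimal)
Compute 286 ÷ 22 = 13
13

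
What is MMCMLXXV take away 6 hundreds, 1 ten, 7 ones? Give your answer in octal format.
Convert MMCMLXXV (Roman numeral) → 1000 + 1000 + 900 + 50 + 10 + 10 + 5 = 2975 (decimal)
Convert 6 hundreds, 1 ten, 7 ones (place-value notation) → 6×100 + 1×10 + 7 = 617 (decimal)
Compute 2975 - 617 = 2358
Convert 2358 (decimal) → 2358 = 4×512 + 4×64 + 6×8 + 6 → 0o4466 (octal)
0o4466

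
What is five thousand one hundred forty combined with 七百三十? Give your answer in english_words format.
Convert five thousand one hundred forty (English words) → 5×1000 + 1×100 + 40 = 5140 (decimal)
Convert 七百三十 (Chinese numeral) → 7×100 + 3×10 = 730 (decimal)
Compute 5140 + 730 = 5870
Convert 5870 (decimal) → 5870 = 5×1000 + 8×100 + 70 → five thousand eight hundred seventy (English words)
five thousand eight hundred seventy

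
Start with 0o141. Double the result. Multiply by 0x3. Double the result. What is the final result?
Convert 0o141 (octal) → 1×64 + 4×8 + 1 = 97 (decimal)
Start: 97
97 × 2 = 194
Convert 0x3 (hexadecimal) → 3 (decimal)
194 × 3 = 582
582 × 2 = 1164
1164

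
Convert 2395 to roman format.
Convert 2395 (decimal) → 2395 = 1000 + 1000 + 100 + 100 + 100 + 90 + 5 → MMCCCXCV (Roman numeral)
MMCCCXCV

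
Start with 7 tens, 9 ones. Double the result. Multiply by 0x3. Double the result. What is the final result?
Convert 7 tens, 9 ones (place-value notation) → 7×10 + 9 = 79 (decimal)
Start: 79
79 × 2 = 158
Convert 0x3 (hexadecimal) → 3 (decimal)
158 × 3 = 474
474 × 2 = 948
948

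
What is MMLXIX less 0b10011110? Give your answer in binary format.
Convert MMLXIX (Roman numeral) → 1000 + 1000 + 50 + 10 + 9 = 2069 (decimal)
Convert 0b10011110 (binary) → 128 + 16 + 8 + 4 + 2 = 158 (decimal)
Compute 2069 - 158 = 1911
Convert 1911 (decimal) → 1911 = 1024 + 512 + 256 + 64 + 32 + 16 + 4 + 2 + 1 → 0b11101110111 (binary)
0b11101110111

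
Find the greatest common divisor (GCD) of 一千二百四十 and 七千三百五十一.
Convert 一千二百四十 (Chinese numeral) → 1×1000 + 2×100 + 4×10 = 1240 (decimal)
Convert 七千三百五十一 (Chinese numeral) → 7×1000 + 3×100 + 5×10 + 1 = 7351 (decimal)
Compute gcd(1240, 7351) = 1
1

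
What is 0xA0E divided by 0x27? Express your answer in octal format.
Convert 0xA0E (hexadecimal) → 10×256 + 14 = 2574 (decimal)
Convert 0x27 (hexadecimal) → 2×16 + 7 = 39 (decimal)
Compute 2574 ÷ 39 = 66
Convert 66 (decimal) → 66 = 1×64 + 2 → 0o102 (octal)
0o102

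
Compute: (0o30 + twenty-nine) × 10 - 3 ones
Convert 0o30 (octal) → 3×8 = 24 (decimal)
Convert twenty-nine (English words) → 29 (decimal)
Convert 3 ones (place-value notation) → 3 (decimal)
Expression in decimal: (24 + 29) × 10 - 3
Parentheses first: 24 + 29 = 53
Multiply: 53 × 10 = 530
Subtract: 530 - 3 = 527
527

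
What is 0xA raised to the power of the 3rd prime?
Convert 0xA (hexadecimal) → 10 (decimal)
Convert the 3rd prime (prime index) → 5 (decimal)
Compute 10 ^ 5 = 100000
100000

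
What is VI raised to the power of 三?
Convert VI (Roman numeral) → 5 + 1 = 6 (decimal)
Convert 三 (Chinese numeral) → 3 (decimal)
Compute 6 ^ 3 = 216
216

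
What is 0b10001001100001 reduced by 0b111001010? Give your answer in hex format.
Convert 0b10001001100001 (binary) → 8192 + 512 + 64 + 32 + 1 = 8801 (decimal)
Convert 0b111001010 (binary) → 256 + 128 + 64 + 8 + 2 = 458 (decimal)
Compute 8801 - 458 = 8343
Convert 8343 (decimal) → 8343 = 2×4096 + 9×16 + 7 → 0x2097 (hexadecimal)
0x2097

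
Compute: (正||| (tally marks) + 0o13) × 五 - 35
Convert 正||| (tally marks) → 5 + 3 = 8 (decimal)
Convert 0o13 (octal) → 1×8 + 3 = 11 (decimal)
Convert 五 (Chinese numeral) → 5 (decimal)
Expression in decimal: (8 + 11) × 5 - 35
Parentheses first: 8 + 11 = 19
Multiply: 19 × 5 = 95
Subtract: 95 - 35 = 60
60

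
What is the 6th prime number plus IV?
The 6th prime number = 13
Convert IV (Roman numeral) → 4 (decimal)
Compute 13 + 4 = 17
17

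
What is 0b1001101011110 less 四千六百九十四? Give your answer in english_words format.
Convert 0b1001101011110 (binary) → 4096 + 512 + 256 + 64 + 16 + 8 + 4 + 2 = 4958 (decimal)
Convert 四千六百九十四 (Chinese numeral) → 4×1000 + 6×100 + 9×10 + 4 = 4694 (decimal)
Compute 4958 - 4694 = 264
Convert 264 (decimal) → 264 = 2×100 + 64 → two hundred sixty-four (English words)
two hundred sixty-four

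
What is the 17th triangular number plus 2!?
The 17th triangular number = 17×18/2 = 153
Convert 2! (factorial) → 2 (decimal)
Compute 153 + 2 = 155
155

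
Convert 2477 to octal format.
Convert 2477 (decimal) → 2477 = 4×512 + 6×64 + 5×8 + 5 → 0o4655 (octal)
0o4655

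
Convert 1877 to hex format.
Convert 1877 (decimal) → 1877 = 7×256 + 5×16 + 5 → 0x755 (hexadecimal)
0x755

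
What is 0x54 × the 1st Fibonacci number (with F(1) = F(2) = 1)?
Convert 0x54 (hexadecimal) → 5×16 + 4 = 84 (decimal)
Convert the 1st Fibonacci number (with F(1) = F(2) = 1) (Fibonacci index) → 1 (decimal)
Compute 84 × 1 = 84
84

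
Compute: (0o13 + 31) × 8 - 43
Convert 0o13 (octal) → 1×8 + 3 = 11 (decimal)
Expression in decimal: (11 + 31) × 8 - 43
Parentheses first: 11 + 31 = 42
Multiply: 42 × 8 = 336
Subtract: 336 - 43 = 293
293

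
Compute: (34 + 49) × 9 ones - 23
Convert 9 ones (place-value notation) → 9 (decimal)
Expression in decimal: (34 + 49) × 9 - 23
Parentheses first: 34 + 49 = 83
Multiply: 83 × 9 = 747
Subtract: 747 - 23 = 724
724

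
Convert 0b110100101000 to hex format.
Convert 0b110100101000 (binary) → 2048 + 1024 + 256 + 32 + 8 = 3368 (decimal)
Convert 3368 (decimal) → 3368 = 13×256 + 2×16 + 8 → 0xD28 (hexadecimal)
0xD28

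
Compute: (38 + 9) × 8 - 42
Parentheses first: 38 + 9 = 47
Multiply: 47 × 8 = 376
Subtract: 376 - 42 = 334
334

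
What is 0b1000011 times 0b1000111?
Convert 0b1000011 (binary) → 64 + 2 + 1 = 67 (decimal)
Convert 0b1000111 (binary) → 64 + 4 + 2 + 1 = 71 (decimal)
Compute 67 × 71 = 4757
4757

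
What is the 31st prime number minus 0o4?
The 31st prime number = 127
Convert 0o4 (octal) → 4 (decimal)
Compute 127 - 4 = 123
123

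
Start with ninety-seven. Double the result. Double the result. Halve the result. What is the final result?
Convert ninety-seven (English words) → 97 (decimal)
Start: 97
97 × 2 = 194
194 × 2 = 388
388 ÷ 2 = 194
194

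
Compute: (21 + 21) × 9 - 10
Parentheses first: 21 + 21 = 42
Multiply: 42 × 9 = 378
Subtract: 378 - 10 = 368
368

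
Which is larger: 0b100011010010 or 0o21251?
Convert 0b100011010010 (binary) → 2048 + 128 + 64 + 16 + 2 = 2258 (decimal)
Convert 0o21251 (octal) → 2×4096 + 1×512 + 2×64 + 5×8 + 1 = 8873 (decimal)
Compare 2258 vs 8873: larger = 8873
8873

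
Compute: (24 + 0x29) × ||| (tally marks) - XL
Convert 0x29 (hexadecimal) → 2×16 + 9 = 41 (decimal)
Convert ||| (tally marks) → 3 (decimal)
Convert XL (Roman numeral) → 40 (decimal)
Expression in decimal: (24 + 41) × 3 - 40
Parentheses first: 24 + 41 = 65
Multiply: 65 × 3 = 195
Subtract: 195 - 40 = 155
155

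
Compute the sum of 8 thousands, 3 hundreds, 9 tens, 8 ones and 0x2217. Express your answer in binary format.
Convert 8 thousands, 3 hundreds, 9 tens, 8 ones (place-value notation) → 8×1000 + 3×100 + 9×10 + 8 = 8398 (decimal)
Convert 0x2217 (hexadecimal) → 2×4096 + 2×256 + 1×16 + 7 = 8727 (decimal)
Compute 8398 + 8727 = 17125
Convert 17125 (decimal) → 17125 = 16384 + 512 + 128 + 64 + 32 + 4 + 1 → 0b100001011100101 (binary)
0b100001011100101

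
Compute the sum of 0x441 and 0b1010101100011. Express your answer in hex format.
Convert 0x441 (hexadecimal) → 4×256 + 4×16 + 1 = 1089 (decimal)
Convert 0b1010101100011 (binary) → 4096 + 1024 + 256 + 64 + 32 + 2 + 1 = 5475 (decimal)
Compute 1089 + 5475 = 6564
Convert 6564 (decimal) → 6564 = 1×4096 + 9×256 + 10×16 + 4 → 0x19A4 (hexadecimal)
0x19A4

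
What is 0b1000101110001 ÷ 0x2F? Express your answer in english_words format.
Convert 0b1000101110001 (binary) → 4096 + 256 + 64 + 32 + 16 + 1 = 4465 (decimal)
Convert 0x2F (hexadecimal) → 2×16 + 15 = 47 (decimal)
Compute 4465 ÷ 47 = 95
Convert 95 (decimal) → ninety-five (English words)
ninety-five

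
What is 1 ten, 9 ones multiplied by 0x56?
Convert 1 ten, 9 ones (place-value notation) → 1×10 + 9 = 19 (decimal)
Convert 0x56 (hexadecimal) → 5×16 + 6 = 86 (decimal)
Compute 19 × 86 = 1634
1634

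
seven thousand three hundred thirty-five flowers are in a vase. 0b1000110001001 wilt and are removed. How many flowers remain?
Convert seven thousand three hundred thirty-five (English words) → 7×1000 + 3×100 + 35 = 7335 (decimal)
Convert 0b1000110001001 (binary) → 4096 + 256 + 128 + 8 + 1 = 4489 (decimal)
Compute 7335 - 4489 = 2846
2846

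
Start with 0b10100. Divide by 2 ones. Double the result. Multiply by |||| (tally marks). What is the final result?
Convert 0b10100 (binary) → 16 + 4 = 20 (decimal)
Start: 20
Convert 2 ones (place-value notation) → 2 (decimal)
20 ÷ 2 = 10
10 × 2 = 20
Convert |||| (tally marks) → 4 (decimal)
20 × 4 = 80
80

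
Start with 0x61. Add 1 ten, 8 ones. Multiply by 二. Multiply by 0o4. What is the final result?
Convert 0x61 (hexadecimal) → 6×16 + 1 = 97 (decimal)
Start: 97
Convert 1 ten, 8 ones (place-value notation) → 1×10 + 8 = 18 (decimal)
97 + 18 = 115
Convert 二 (Chinese numeral) → 2 (decimal)
115 × 2 = 230
Convert 0o4 (octal) → 4 (decimal)
230 × 4 = 920
920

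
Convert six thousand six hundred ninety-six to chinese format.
Convert six thousand six hundred ninety-six (English words) → 6×1000 + 6×100 + 96 = 6696 (decimal)
Convert 6696 (decimal) → 6696 = 6×1000 + 6×100 + 9×10 + 6 → 六千六百九十六 (Chinese numeral)
六千六百九十六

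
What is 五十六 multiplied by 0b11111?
Convert 五十六 (Chinese numeral) → 5×10 + 6 = 56 (decimal)
Convert 0b11111 (binary) → 16 + 8 + 4 + 2 + 1 = 31 (decimal)
Compute 56 × 31 = 1736
1736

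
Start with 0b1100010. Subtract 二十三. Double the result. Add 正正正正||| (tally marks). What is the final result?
Convert 0b1100010 (binary) → 64 + 32 + 2 = 98 (decimal)
Start: 98
Convert 二十三 (Chinese numeral) → 2×10 + 3 = 23 (decimal)
98 - 23 = 75
75 × 2 = 150
Convert 正正正正||| (tally marks) → 5 + 5 + 5 + 5 + 3 = 23 (decimal)
150 + 23 = 173
173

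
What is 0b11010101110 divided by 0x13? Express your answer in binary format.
Convert 0b11010101110 (binary) → 1024 + 512 + 128 + 32 + 8 + 4 + 2 = 1710 (decimal)
Convert 0x13 (hexadecimal) → 1×16 + 3 = 19 (decimal)
Compute 1710 ÷ 19 = 90
Convert 90 (decimal) → 90 = 64 + 16 + 8 + 2 → 0b1011010 (binary)
0b1011010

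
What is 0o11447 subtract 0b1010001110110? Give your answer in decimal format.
Convert 0o11447 (octal) → 1×4096 + 1×512 + 4×64 + 4×8 + 7 = 4903 (decimal)
Convert 0b1010001110110 (binary) → 4096 + 1024 + 64 + 32 + 16 + 4 + 2 = 5238 (decimal)
Compute 4903 - 5238 = -335
-335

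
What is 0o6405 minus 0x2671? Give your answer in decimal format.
Convert 0o6405 (octal) → 6×512 + 4×64 + 5 = 3333 (decimal)
Convert 0x2671 (hexadecimal) → 2×4096 + 6×256 + 7×16 + 1 = 9841 (decimal)
Compute 3333 - 9841 = -6508
-6508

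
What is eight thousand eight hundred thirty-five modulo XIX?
Convert eight thousand eight hundred thirty-five (English words) → 8×1000 + 8×100 + 35 = 8835 (decimal)
Convert XIX (Roman numeral) → 10 + 9 = 19 (decimal)
Compute 8835 mod 19 = 0
0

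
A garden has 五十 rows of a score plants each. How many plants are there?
Convert a score (colloquial) → 20 (decimal)
Convert 五十 (Chinese numeral) → 5×10 = 50 (decimal)
Compute 20 × 50 = 1000
1000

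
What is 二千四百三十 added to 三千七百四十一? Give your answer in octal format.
Convert 二千四百三十 (Chinese numeral) → 2×1000 + 4×100 + 3×10 = 2430 (decimal)
Convert 三千七百四十一 (Chinese numeral) → 3×1000 + 7×100 + 4×10 + 1 = 3741 (decimal)
Compute 2430 + 3741 = 6171
Convert 6171 (decimal) → 6171 = 1×4096 + 4×512 + 3×8 + 3 → 0o14033 (octal)
0o14033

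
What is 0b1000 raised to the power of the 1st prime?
Convert 0b1000 (binary) → 8 (decimal)
Convert the 1st prime (prime index) → 2 (decimal)
Compute 8 ^ 2 = 64
64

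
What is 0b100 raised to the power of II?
Convert 0b100 (binary) → 4 (decimal)
Convert II (Roman numeral) → 1 + 1 = 2 (decimal)
Compute 4 ^ 2 = 16
16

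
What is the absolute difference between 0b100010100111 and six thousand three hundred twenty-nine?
Convert 0b100010100111 (binary) → 2048 + 128 + 32 + 4 + 2 + 1 = 2215 (decimal)
Convert six thousand three hundred twenty-nine (English words) → 6×1000 + 3×100 + 29 = 6329 (decimal)
Compute |2215 - 6329| = 4114
4114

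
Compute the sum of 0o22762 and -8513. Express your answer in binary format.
Convert 0o22762 (octal) → 2×4096 + 2×512 + 7×64 + 6×8 + 2 = 9714 (decimal)
Compute 9714 + -8513 = 1201
Convert 1201 (decimal) → 1201 = 1024 + 128 + 32 + 16 + 1 → 0b10010110001 (binary)
0b10010110001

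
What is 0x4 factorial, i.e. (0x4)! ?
Convert 0x4 (hexadecimal) → 4 (decimal)
Compute 4! = 24
24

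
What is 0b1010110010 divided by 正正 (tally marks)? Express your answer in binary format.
Convert 0b1010110010 (binary) → 512 + 128 + 32 + 16 + 2 = 690 (decimal)
Convert 正正 (tally marks) → 5 + 5 = 10 (decimal)
Compute 690 ÷ 10 = 69
Convert 69 (decimal) → 69 = 64 + 4 + 1 → 0b1000101 (binary)
0b1000101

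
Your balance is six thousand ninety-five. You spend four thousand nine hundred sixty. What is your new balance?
Convert six thousand ninety-five (English words) → 6×1000 + 95 = 6095 (decimal)
Convert four thousand nine hundred sixty (English words) → 4×1000 + 9×100 + 60 = 4960 (decimal)
Compute 6095 - 4960 = 1135
1135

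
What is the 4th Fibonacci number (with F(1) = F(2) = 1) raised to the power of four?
Convert the 4th Fibonacci number (with F(1) = F(2) = 1) (Fibonacci index) → 1, 1, 2, 3 → 3 (decimal)
Convert four (English words) → 4 (decimal)
Compute 3 ^ 4 = 81
81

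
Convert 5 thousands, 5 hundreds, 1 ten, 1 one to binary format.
Convert 5 thousands, 5 hundreds, 1 ten, 1 one (place-value notation) → 5×1000 + 5×100 + 1×10 + 1 = 5511 (decimal)
Convert 5511 (decimal) → 5511 = 4096 + 1024 + 256 + 128 + 4 + 2 + 1 → 0b1010110000111 (binary)
0b1010110000111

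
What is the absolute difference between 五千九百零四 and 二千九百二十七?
Convert 五千九百零四 (Chinese numeral) → 5×1000 + 9×100 + 4 = 5904 (decimal)
Convert 二千九百二十七 (Chinese numeral) → 2×1000 + 9×100 + 2×10 + 7 = 2927 (decimal)
Compute |5904 - 2927| = 2977
2977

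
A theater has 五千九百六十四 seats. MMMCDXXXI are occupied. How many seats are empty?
Convert 五千九百六十四 (Chinese numeral) → 5×1000 + 9×100 + 6×10 + 4 = 5964 (decimal)
Convert MMMCDXXXI (Roman numeral) → 1000 + 1000 + 1000 + 400 + 10 + 10 + 10 + 1 = 3431 (decimal)
Compute 5964 - 3431 = 2533
2533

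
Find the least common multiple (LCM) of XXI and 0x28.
Convert XXI (Roman numeral) → 10 + 10 + 1 = 21 (decimal)
Convert 0x28 (hexadecimal) → 2×16 + 8 = 40 (decimal)
Compute lcm(21, 40) = 840
840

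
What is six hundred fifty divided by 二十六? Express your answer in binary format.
Convert six hundred fifty (English words) → 6×100 + 50 = 650 (decimal)
Convert 二十六 (Chinese numeral) → 2×10 + 6 = 26 (decimal)
Compute 650 ÷ 26 = 25
Convert 25 (decimal) → 25 = 16 + 8 + 1 → 0b11001 (binary)
0b11001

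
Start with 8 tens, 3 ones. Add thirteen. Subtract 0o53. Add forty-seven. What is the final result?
Convert 8 tens, 3 ones (place-value notation) → 8×10 + 3 = 83 (decimal)
Start: 83
Convert thirteen (English words) → 13 (decimal)
83 + 13 = 96
Convert 0o53 (octal) → 5×8 + 3 = 43 (decimal)
96 - 43 = 53
Convert forty-seven (English words) → 47 (decimal)
53 + 47 = 100
100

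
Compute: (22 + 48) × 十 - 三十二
Convert 十 (Chinese numeral) → 1×10 = 10 (decimal)
Convert 三十二 (Chinese numeral) → 3×10 + 2 = 32 (decimal)
Expression in decimal: (22 + 48) × 10 - 32
Parentheses first: 22 + 48 = 70
Multiply: 70 × 10 = 700
Subtract: 700 - 32 = 668
668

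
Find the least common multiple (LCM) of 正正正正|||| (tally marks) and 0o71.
Convert 正正正正|||| (tally marks) → 5 + 5 + 5 + 5 + 4 = 24 (decimal)
Convert 0o71 (octal) → 7×8 + 1 = 57 (decimal)
Compute lcm(24, 57) = 456
456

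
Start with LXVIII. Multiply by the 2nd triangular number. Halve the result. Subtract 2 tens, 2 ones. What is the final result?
Convert LXVIII (Roman numeral) → 50 + 10 + 5 + 1 + 1 + 1 = 68 (decimal)
Start: 68
Convert the 2nd triangular number (triangular index) → 2×3/2 = 3 (decimal)
68 × 3 = 204
204 ÷ 2 = 102
Convert 2 tens, 2 ones (place-value notation) → 2×10 + 2 = 22 (decimal)
102 - 22 = 80
80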